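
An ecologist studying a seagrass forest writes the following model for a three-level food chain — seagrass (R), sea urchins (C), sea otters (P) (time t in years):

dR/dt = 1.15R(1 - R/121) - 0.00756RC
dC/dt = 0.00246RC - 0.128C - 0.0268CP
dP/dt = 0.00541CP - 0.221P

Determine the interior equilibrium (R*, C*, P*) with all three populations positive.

From dP/dt = 0: 0.00541C* = 0.221, so C* = 40.9.
From dR/dt = 0: 1.15(1 - R*/121) = 0.00756·40.9, giving R* = 121·(1 - 0.269) = 88.5.
From dC/dt = 0: 0.00246·88.5 - 0.128 = 0.0268P*, so P* = 0.0897/0.0268 = 3.35.

R* ≈ 88.5, C* ≈ 40.9, P* ≈ 3.35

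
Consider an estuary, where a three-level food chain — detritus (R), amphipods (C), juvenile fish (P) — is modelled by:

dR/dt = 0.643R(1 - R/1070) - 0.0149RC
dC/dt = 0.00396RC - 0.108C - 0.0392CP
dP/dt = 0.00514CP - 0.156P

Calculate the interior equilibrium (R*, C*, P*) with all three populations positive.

R* ≈ 317, C* ≈ 30.4, P* ≈ 29.3

From dP/dt = 0: 0.00514C* = 0.156, so C* = 30.4.
From dR/dt = 0: 0.643(1 - R*/1070) = 0.0149·30.4, giving R* = 1070·(1 - 0.703) = 317.
From dC/dt = 0: 0.00396·317 - 0.108 = 0.0392P*, so P* = 1.15/0.0392 = 29.3.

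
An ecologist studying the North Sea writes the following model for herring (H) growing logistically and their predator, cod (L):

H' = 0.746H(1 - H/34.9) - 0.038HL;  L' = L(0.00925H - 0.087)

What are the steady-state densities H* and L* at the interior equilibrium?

From dL/dt = 0 with L > 0: 0.00925H* = 0.087, so H* = 9.41.
Substitute into dH/dt = 0: 0.746(1 - 9.41/34.9) = 0.038L*.
The bracket is 0.731, giving L* = 0.545/0.038 = 14.3.

H* ≈ 9.41, L* ≈ 14.3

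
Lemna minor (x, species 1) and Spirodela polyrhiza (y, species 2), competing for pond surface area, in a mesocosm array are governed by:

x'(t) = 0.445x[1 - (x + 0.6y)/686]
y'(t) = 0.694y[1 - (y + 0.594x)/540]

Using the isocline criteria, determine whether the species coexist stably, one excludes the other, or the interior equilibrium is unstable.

stable coexistence

Compare the nullcline intercepts: K1/α12 = 686/0.6 = 1140 > K2 = 540; K2/α21 = 540/0.594 = 909 > K1 = 686.
Since both inequalities hold, each species can invade when rare, so the interior equilibrium is stable.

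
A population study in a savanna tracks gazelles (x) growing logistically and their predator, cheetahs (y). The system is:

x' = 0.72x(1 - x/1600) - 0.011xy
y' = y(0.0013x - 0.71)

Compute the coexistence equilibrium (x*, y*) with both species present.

From dy/dt = 0 with y > 0: 0.0013x* = 0.71, so x* = 546.
Substitute into dx/dt = 0: 0.72(1 - 546/1600) = 0.011y*.
The bracket is 0.659, giving y* = 0.474/0.011 = 43.1.

x* ≈ 546, y* ≈ 43.1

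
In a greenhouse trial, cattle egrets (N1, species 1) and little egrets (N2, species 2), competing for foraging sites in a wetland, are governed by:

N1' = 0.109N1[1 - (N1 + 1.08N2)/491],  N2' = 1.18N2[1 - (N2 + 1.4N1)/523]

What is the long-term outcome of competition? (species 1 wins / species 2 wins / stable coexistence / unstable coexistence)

Compare the nullcline intercepts: K1/α12 = 491/1.08 = 455 < K2 = 523; K2/α21 = 523/1.4 = 374 < K1 = 491.
Since both are reversed, neither can invade when rare; the interior point is a saddle.

unstable coexistence (outcome depends on initial conditions)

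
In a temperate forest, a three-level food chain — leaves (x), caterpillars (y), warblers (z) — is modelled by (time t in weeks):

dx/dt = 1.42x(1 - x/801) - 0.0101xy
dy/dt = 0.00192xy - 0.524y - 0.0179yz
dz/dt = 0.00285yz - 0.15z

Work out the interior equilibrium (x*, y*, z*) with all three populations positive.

x* ≈ 501, y* ≈ 52.6, z* ≈ 24.5

From dz/dt = 0: 0.00285y* = 0.15, so y* = 52.6.
From dx/dt = 0: 1.42(1 - x*/801) = 0.0101·52.6, giving x* = 801·(1 - 0.374) = 501.
From dy/dt = 0: 0.00192·501 - 0.524 = 0.0179z*, so z* = 0.438/0.0179 = 24.5.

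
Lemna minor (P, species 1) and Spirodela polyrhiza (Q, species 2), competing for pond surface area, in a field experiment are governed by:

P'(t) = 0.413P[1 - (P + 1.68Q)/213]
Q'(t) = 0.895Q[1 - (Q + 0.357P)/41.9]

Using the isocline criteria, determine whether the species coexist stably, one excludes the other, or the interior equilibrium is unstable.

species 1 excludes species 2

Compare the nullcline intercepts: K1/α12 = 213/1.68 = 127 > K2 = 41.9; K2/α21 = 41.9/0.357 = 117 < K1 = 213.
Since the inequalities point opposite ways, species 1 can invade but species 2 cannot.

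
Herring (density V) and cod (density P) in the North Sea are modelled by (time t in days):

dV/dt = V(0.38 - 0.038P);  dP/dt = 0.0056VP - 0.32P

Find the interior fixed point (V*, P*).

Set dP/dt = 0 with P > 0: 0.0056V - 0.32 = 0, so V* = 0.32/0.0056 = 57.1.
Set dV/dt = 0 with V > 0: 0.38 - 0.038P = 0, so P* = 0.38/0.038 = 10.

V* ≈ 57.1, P* ≈ 10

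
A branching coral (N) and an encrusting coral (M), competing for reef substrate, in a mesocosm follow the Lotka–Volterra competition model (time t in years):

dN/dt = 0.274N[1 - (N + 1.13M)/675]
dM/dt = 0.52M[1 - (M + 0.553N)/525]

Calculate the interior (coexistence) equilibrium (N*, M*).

N* ≈ 218, M* ≈ 404

Setting both brackets to zero gives the nullclines N + 1.13M = 675 and 0.553N + M = 525.
Substituting M = 525 - 0.553N into the first: N(1 - 1.13·0.553) = 675 - 1.13·525.
So N* = 81.8/0.375 = 218, and then M* = 525 - 0.553·218 = 404.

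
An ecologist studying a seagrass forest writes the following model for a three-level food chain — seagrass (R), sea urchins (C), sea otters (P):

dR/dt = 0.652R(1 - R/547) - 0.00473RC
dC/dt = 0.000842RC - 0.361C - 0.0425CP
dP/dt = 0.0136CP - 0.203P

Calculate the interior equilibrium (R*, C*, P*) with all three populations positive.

R* ≈ 488, C* ≈ 14.9, P* ≈ 1.17

From dP/dt = 0: 0.0136C* = 0.203, so C* = 14.9.
From dR/dt = 0: 0.652(1 - R*/547) = 0.00473·14.9, giving R* = 547·(1 - 0.108) = 488.
From dC/dt = 0: 0.000842·488 - 0.361 = 0.0425P*, so P* = 0.0497/0.0425 = 1.17.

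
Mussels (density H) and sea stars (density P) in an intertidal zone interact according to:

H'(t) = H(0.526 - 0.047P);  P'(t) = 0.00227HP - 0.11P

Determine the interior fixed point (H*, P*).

H* ≈ 48.5, P* ≈ 11.2

Set dP/dt = 0 with P > 0: 0.00227H - 0.11 = 0, so H* = 0.11/0.00227 = 48.5.
Set dH/dt = 0 with H > 0: 0.526 - 0.047P = 0, so P* = 0.526/0.047 = 11.2.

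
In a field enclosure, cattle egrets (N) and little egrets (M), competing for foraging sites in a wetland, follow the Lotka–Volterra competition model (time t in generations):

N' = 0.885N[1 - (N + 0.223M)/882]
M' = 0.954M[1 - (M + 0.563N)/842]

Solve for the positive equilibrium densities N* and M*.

N* ≈ 794, M* ≈ 395

Setting both brackets to zero gives the nullclines N + 0.223M = 882 and 0.563N + M = 842.
Substituting M = 842 - 0.563N into the first: N(1 - 0.223·0.563) = 882 - 0.223·842.
So N* = 694/0.874 = 794, and then M* = 842 - 0.563·794 = 395.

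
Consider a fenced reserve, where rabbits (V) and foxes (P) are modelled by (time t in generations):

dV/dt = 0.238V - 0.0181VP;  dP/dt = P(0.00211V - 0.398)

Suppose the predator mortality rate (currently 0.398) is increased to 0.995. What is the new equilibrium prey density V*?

At the interior fixed point, setting dP/dt = 0 with P > 0 fixes V* = (predator death rate)/(VP coefficient) — independent of the other coefficients.
With the change, V* = 0.995/0.00211 = 472; it rises from 189.

V* ≈ 472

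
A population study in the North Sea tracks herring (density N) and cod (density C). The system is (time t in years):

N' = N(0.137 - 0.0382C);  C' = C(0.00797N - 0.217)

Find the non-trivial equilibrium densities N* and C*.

Set dC/dt = 0 with C > 0: 0.00797N - 0.217 = 0, so N* = 0.217/0.00797 = 27.2.
Set dN/dt = 0 with N > 0: 0.137 - 0.0382C = 0, so C* = 0.137/0.0382 = 3.59.

N* ≈ 27.2, C* ≈ 3.59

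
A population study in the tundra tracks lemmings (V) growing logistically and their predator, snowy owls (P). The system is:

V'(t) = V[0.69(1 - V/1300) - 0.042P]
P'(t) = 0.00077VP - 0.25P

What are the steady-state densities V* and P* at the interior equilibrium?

V* ≈ 325, P* ≈ 12.3

From dP/dt = 0 with P > 0: 0.00077V* = 0.25, so V* = 325.
Substitute into dV/dt = 0: 0.69(1 - 325/1300) = 0.042P*.
The bracket is 0.75, giving P* = 0.518/0.042 = 12.3.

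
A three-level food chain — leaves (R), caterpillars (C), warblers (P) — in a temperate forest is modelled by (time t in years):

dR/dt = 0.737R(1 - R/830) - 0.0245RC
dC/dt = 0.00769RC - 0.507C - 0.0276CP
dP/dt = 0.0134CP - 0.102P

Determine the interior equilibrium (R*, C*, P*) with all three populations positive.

From dP/dt = 0: 0.0134C* = 0.102, so C* = 7.61.
From dR/dt = 0: 0.737(1 - R*/830) = 0.0245·7.61, giving R* = 830·(1 - 0.253) = 620.
From dC/dt = 0: 0.00769·620 - 0.507 = 0.0276P*, so P* = 4.26/0.0276 = 154.

R* ≈ 620, C* ≈ 7.61, P* ≈ 154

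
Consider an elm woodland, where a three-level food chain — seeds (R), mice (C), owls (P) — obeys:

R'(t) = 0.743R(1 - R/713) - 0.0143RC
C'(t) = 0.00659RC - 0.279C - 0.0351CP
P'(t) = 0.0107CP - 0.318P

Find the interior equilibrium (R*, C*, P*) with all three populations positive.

R* ≈ 305, C* ≈ 29.7, P* ≈ 49.3

From dP/dt = 0: 0.0107C* = 0.318, so C* = 29.7.
From dR/dt = 0: 0.743(1 - R*/713) = 0.0143·29.7, giving R* = 713·(1 - 0.572) = 305.
From dC/dt = 0: 0.00659·305 - 0.279 = 0.0351P*, so P* = 1.73/0.0351 = 49.3.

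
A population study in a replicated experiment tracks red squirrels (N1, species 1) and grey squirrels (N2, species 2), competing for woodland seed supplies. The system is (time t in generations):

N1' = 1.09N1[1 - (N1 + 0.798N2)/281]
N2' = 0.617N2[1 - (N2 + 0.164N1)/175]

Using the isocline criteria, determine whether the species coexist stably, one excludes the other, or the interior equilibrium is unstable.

Compare the nullcline intercepts: K1/α12 = 281/0.798 = 352 > K2 = 175; K2/α21 = 175/0.164 = 1070 > K1 = 281.
Since both inequalities hold, each species can invade when rare, so the interior equilibrium is stable.

stable coexistence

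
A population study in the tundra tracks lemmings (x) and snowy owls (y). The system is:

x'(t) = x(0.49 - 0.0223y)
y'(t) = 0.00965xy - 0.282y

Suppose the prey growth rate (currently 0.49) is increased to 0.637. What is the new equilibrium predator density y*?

y* ≈ 28.6

At the interior fixed point, setting dx/dt = 0 with x > 0 fixes y* = (prey growth rate)/(xy coefficient) — independent of the other coefficients.
With the change, y* = 0.637/0.0223 = 28.6; it rises from 22.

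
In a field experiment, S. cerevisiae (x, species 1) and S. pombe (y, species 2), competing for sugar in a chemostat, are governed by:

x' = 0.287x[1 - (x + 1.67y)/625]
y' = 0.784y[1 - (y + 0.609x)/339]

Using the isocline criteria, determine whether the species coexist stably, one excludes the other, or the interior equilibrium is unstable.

species 1 excludes species 2

Compare the nullcline intercepts: K1/α12 = 625/1.67 = 374 > K2 = 339; K2/α21 = 339/0.609 = 557 < K1 = 625.
Since the inequalities point opposite ways, species 1 can invade but species 2 cannot.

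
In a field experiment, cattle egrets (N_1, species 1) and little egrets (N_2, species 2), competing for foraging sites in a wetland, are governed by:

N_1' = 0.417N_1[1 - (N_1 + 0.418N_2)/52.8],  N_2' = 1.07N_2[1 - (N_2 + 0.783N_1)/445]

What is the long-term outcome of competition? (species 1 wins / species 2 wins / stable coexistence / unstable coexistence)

species 2 excludes species 1

Compare the nullcline intercepts: K1/α12 = 52.8/0.418 = 126 < K2 = 445; K2/α21 = 445/0.783 = 568 > K1 = 52.8.
Since the inequalities point opposite ways, species 2 can invade but species 1 cannot.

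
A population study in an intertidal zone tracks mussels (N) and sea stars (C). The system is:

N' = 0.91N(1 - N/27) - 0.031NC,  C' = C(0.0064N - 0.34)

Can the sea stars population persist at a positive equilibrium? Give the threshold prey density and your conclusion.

The predator equation gives dC/dt > 0 only when N > 0.34/0.0064 = 53.1.
Without the predator, N → K = 27. Since 27 < 53.1, the predator cannot invade.

Threshold N = 53.1; K < 53.1, so no, the predator goes extinct.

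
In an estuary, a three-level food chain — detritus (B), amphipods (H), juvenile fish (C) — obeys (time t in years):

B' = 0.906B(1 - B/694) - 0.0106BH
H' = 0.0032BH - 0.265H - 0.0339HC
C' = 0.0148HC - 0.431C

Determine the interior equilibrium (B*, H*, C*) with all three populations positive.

B* ≈ 458, H* ≈ 29.1, C* ≈ 35.4

From dC/dt = 0: 0.0148H* = 0.431, so H* = 29.1.
From dB/dt = 0: 0.906(1 - B*/694) = 0.0106·29.1, giving B* = 694·(1 - 0.341) = 458.
From dH/dt = 0: 0.0032·458 - 0.265 = 0.0339C*, so C* = 1.2/0.0339 = 35.4.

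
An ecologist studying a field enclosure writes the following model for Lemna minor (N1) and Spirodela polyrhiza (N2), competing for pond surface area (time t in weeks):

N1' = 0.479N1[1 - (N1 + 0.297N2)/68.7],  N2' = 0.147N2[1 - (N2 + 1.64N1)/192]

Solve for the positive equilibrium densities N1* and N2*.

Setting both brackets to zero gives the nullclines N1 + 0.297N2 = 68.7 and 1.64N1 + N2 = 192.
Substituting N2 = 192 - 1.64N1 into the first: N1(1 - 0.297·1.64) = 68.7 - 0.297·192.
So N1* = 11.7/0.513 = 22.8, and then N2* = 192 - 1.64·22.8 = 155.

N1* ≈ 22.8, N2* ≈ 155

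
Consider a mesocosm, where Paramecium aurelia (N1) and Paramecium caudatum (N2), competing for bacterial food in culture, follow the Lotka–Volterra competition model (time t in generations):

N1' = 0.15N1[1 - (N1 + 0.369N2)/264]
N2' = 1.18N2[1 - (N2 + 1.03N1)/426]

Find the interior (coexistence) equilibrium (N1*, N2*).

Setting both brackets to zero gives the nullclines N1 + 0.369N2 = 264 and 1.03N1 + N2 = 426.
Substituting N2 = 426 - 1.03N1 into the first: N1(1 - 0.369·1.03) = 264 - 0.369·426.
So N1* = 107/0.62 = 172, and then N2* = 426 - 1.03·172 = 249.

N1* ≈ 172, N2* ≈ 249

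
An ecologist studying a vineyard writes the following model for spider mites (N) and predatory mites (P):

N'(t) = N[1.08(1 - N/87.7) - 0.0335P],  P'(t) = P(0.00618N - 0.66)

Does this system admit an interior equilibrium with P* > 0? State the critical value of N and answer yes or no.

The predator equation gives dP/dt > 0 only when N > 0.66/0.00618 = 107.
Without the predator, N → K = 87.7. Since 87.7 < 107, the predator cannot invade.

Threshold N = 107; K < 107, so no, the predator goes extinct.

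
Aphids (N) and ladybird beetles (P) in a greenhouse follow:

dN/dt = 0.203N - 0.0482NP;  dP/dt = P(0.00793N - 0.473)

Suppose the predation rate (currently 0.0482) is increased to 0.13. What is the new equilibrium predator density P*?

At the interior fixed point, setting dN/dt = 0 with N > 0 fixes P* = (prey growth rate)/(NP coefficient) — independent of the other coefficients.
With the change, P* = 0.203/0.13 = 1.56; it falls from 4.21.

P* ≈ 1.56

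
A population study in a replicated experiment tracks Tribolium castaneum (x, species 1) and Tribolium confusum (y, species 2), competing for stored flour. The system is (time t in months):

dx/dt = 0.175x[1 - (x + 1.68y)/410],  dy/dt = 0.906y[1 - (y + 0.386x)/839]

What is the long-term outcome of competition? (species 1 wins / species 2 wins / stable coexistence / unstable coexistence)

Compare the nullcline intercepts: K1/α12 = 410/1.68 = 244 < K2 = 839; K2/α21 = 839/0.386 = 2170 > K1 = 410.
Since the inequalities point opposite ways, species 2 can invade but species 1 cannot.

species 2 excludes species 1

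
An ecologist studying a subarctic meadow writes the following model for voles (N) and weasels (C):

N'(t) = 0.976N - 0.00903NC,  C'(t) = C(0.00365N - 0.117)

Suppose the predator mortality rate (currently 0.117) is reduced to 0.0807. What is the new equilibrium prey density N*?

At the interior fixed point, setting dC/dt = 0 with C > 0 fixes N* = (predator death rate)/(NC coefficient) — independent of the other coefficients.
With the change, N* = 0.0807/0.00365 = 22.1; it falls from 32.1.

N* ≈ 22.1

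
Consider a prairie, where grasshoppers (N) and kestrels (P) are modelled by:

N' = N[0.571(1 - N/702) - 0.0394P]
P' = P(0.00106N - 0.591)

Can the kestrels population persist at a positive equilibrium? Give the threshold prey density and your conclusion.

The predator equation gives dP/dt > 0 only when N > 0.591/0.00106 = 558.
Without the predator, N → K = 702. Since 702 > 558, the predator can invade and persist.

Threshold N = 558; K > 558, so yes, the predator persists.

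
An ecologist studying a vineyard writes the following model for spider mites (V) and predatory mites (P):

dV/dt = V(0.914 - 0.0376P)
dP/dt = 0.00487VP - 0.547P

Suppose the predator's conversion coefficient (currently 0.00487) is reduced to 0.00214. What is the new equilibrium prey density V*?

At the interior fixed point, setting dP/dt = 0 with P > 0 fixes V* = (predator death rate)/(VP coefficient) — independent of the other coefficients.
With the change, V* = 0.547/0.00214 = 256; it rises from 112.

V* ≈ 256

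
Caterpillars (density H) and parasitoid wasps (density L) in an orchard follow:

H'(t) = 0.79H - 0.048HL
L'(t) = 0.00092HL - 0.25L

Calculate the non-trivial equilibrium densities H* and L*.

H* ≈ 272, L* ≈ 16.5

Set dL/dt = 0 with L > 0: 0.00092H - 0.25 = 0, so H* = 0.25/0.00092 = 272.
Set dH/dt = 0 with H > 0: 0.79 - 0.048L = 0, so L* = 0.79/0.048 = 16.5.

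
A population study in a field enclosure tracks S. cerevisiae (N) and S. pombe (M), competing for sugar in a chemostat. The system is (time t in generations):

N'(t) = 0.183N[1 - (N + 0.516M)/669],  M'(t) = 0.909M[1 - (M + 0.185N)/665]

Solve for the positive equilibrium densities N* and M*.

Setting both brackets to zero gives the nullclines N + 0.516M = 669 and 0.185N + M = 665.
Substituting M = 665 - 0.185N into the first: N(1 - 0.516·0.185) = 669 - 0.516·665.
So N* = 326/0.905 = 360, and then M* = 665 - 0.185·360 = 598.

N* ≈ 360, M* ≈ 598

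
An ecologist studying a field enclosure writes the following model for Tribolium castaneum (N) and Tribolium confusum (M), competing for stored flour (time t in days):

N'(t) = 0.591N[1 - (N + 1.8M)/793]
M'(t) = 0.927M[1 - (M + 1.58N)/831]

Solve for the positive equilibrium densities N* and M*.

N* ≈ 381, M* ≈ 229

Setting both brackets to zero gives the nullclines N + 1.8M = 793 and 1.58N + M = 831.
Substituting M = 831 - 1.58N into the first: N(1 - 1.8·1.58) = 793 - 1.8·831.
So N* = -703/-1.84 = 381, and then M* = 831 - 1.58·381 = 229.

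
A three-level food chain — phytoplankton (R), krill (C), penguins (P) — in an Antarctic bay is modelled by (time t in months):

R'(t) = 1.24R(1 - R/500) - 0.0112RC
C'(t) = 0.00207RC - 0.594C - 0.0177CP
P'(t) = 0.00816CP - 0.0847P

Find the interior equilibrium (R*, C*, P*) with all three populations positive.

From dP/dt = 0: 0.00816C* = 0.0847, so C* = 10.4.
From dR/dt = 0: 1.24(1 - R*/500) = 0.0112·10.4, giving R* = 500·(1 - 0.0938) = 453.
From dC/dt = 0: 0.00207·453 - 0.594 = 0.0177P*, so P* = 0.344/0.0177 = 19.4.

R* ≈ 453, C* ≈ 10.4, P* ≈ 19.4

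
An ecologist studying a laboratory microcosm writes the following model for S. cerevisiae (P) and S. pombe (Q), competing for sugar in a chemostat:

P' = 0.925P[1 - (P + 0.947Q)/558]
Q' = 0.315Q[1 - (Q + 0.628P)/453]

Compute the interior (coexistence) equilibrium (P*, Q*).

P* ≈ 318, Q* ≈ 253

Setting both brackets to zero gives the nullclines P + 0.947Q = 558 and 0.628P + Q = 453.
Substituting Q = 453 - 0.628P into the first: P(1 - 0.947·0.628) = 558 - 0.947·453.
So P* = 129/0.405 = 318, and then Q* = 453 - 0.628·318 = 253.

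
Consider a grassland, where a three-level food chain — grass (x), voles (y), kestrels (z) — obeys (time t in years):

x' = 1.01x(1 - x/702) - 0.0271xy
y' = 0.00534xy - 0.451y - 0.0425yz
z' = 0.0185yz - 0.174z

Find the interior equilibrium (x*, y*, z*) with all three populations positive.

x* ≈ 525, y* ≈ 9.41, z* ≈ 55.3

From dz/dt = 0: 0.0185y* = 0.174, so y* = 9.41.
From dx/dt = 0: 1.01(1 - x*/702) = 0.0271·9.41, giving x* = 702·(1 - 0.252) = 525.
From dy/dt = 0: 0.00534·525 - 0.451 = 0.0425z*, so z* = 2.35/0.0425 = 55.3.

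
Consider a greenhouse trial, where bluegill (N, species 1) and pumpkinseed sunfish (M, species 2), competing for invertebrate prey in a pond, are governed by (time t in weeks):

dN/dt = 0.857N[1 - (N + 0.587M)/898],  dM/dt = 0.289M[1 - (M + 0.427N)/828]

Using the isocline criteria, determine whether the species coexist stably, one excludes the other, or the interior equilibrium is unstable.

Compare the nullcline intercepts: K1/α12 = 898/0.587 = 1530 > K2 = 828; K2/α21 = 828/0.427 = 1940 > K1 = 898.
Since both inequalities hold, each species can invade when rare, so the interior equilibrium is stable.

stable coexistence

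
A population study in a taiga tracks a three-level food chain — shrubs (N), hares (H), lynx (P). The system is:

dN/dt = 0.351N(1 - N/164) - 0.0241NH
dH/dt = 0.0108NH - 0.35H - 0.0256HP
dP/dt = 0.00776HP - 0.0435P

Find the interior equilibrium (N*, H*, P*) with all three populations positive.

N* ≈ 101, H* ≈ 5.61, P* ≈ 28.9

From dP/dt = 0: 0.00776H* = 0.0435, so H* = 5.61.
From dN/dt = 0: 0.351(1 - N*/164) = 0.0241·5.61, giving N* = 164·(1 - 0.385) = 101.
From dH/dt = 0: 0.0108·101 - 0.35 = 0.0256P*, so P* = 0.739/0.0256 = 28.9.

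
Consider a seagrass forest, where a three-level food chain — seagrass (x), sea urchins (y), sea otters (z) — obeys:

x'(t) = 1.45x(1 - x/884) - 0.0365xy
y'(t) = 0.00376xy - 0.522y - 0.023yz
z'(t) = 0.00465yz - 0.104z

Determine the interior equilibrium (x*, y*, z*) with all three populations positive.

x* ≈ 386, y* ≈ 22.4, z* ≈ 40.5

From dz/dt = 0: 0.00465y* = 0.104, so y* = 22.4.
From dx/dt = 0: 1.45(1 - x*/884) = 0.0365·22.4, giving x* = 884·(1 - 0.563) = 386.
From dy/dt = 0: 0.00376·386 - 0.522 = 0.023z*, so z* = 0.931/0.023 = 40.5.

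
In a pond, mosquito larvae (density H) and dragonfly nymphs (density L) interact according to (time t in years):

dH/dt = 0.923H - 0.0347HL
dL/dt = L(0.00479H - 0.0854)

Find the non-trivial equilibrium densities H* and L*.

Set dL/dt = 0 with L > 0: 0.00479H - 0.0854 = 0, so H* = 0.0854/0.00479 = 17.8.
Set dH/dt = 0 with H > 0: 0.923 - 0.0347L = 0, so L* = 0.923/0.0347 = 26.6.

H* ≈ 17.8, L* ≈ 26.6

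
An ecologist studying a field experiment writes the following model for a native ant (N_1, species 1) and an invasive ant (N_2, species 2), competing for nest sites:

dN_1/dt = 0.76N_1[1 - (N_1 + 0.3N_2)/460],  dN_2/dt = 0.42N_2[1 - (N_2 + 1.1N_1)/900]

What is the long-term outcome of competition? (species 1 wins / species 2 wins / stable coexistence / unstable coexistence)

Compare the nullcline intercepts: K1/α12 = 460/0.3 = 1530 > K2 = 900; K2/α21 = 900/1.1 = 818 > K1 = 460.
Since both inequalities hold, each species can invade when rare, so the interior equilibrium is stable.

stable coexistence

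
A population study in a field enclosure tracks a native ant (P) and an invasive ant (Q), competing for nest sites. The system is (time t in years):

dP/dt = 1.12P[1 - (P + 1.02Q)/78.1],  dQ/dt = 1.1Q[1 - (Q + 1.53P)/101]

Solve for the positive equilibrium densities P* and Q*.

P* ≈ 44.5, Q* ≈ 33

Setting both brackets to zero gives the nullclines P + 1.02Q = 78.1 and 1.53P + Q = 101.
Substituting Q = 101 - 1.53P into the first: P(1 - 1.02·1.53) = 78.1 - 1.02·101.
So P* = -24.9/-0.561 = 44.5, and then Q* = 101 - 1.53·44.5 = 33.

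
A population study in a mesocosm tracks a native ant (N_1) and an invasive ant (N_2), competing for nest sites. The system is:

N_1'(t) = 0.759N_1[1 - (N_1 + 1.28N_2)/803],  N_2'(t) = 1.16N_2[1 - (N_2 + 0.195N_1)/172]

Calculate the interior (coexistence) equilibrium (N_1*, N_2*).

N_1* ≈ 777, N_2* ≈ 20.5

Setting both brackets to zero gives the nullclines N_1 + 1.28N_2 = 803 and 0.195N_1 + N_2 = 172.
Substituting N_2 = 172 - 0.195N_1 into the first: N_1(1 - 1.28·0.195) = 803 - 1.28·172.
So N_1* = 583/0.75 = 777, and then N_2* = 172 - 0.195·777 = 20.5.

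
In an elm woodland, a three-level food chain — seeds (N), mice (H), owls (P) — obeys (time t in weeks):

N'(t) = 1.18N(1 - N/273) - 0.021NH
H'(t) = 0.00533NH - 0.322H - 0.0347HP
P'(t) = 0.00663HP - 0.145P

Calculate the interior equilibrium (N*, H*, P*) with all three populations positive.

N* ≈ 167, H* ≈ 21.9, P* ≈ 16.3

From dP/dt = 0: 0.00663H* = 0.145, so H* = 21.9.
From dN/dt = 0: 1.18(1 - N*/273) = 0.021·21.9, giving N* = 273·(1 - 0.389) = 167.
From dH/dt = 0: 0.00533·167 - 0.322 = 0.0347P*, so P* = 0.567/0.0347 = 16.3.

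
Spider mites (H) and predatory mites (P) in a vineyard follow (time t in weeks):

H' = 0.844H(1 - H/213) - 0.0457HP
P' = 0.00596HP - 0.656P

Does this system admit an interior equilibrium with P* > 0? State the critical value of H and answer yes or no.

Threshold H = 110; K > 110, so yes, the predator persists.

The predator equation gives dP/dt > 0 only when H > 0.656/0.00596 = 110.
Without the predator, H → K = 213. Since 213 > 110, the predator can invade and persist.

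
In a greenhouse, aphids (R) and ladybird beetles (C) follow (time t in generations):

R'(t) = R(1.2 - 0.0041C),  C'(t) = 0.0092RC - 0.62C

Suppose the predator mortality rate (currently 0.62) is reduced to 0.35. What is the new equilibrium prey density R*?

R* ≈ 38

At the interior fixed point, setting dC/dt = 0 with C > 0 fixes R* = (predator death rate)/(RC coefficient) — independent of the other coefficients.
With the change, R* = 0.35/0.0092 = 38; it falls from 67.4.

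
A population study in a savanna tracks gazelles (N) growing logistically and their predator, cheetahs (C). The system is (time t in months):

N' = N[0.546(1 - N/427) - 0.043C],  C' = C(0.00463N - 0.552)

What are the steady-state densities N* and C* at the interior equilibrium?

From dC/dt = 0 with C > 0: 0.00463N* = 0.552, so N* = 119.
Substitute into dN/dt = 0: 0.546(1 - 119/427) = 0.043C*.
The bracket is 0.721, giving C* = 0.394/0.043 = 9.15.

N* ≈ 119, C* ≈ 9.15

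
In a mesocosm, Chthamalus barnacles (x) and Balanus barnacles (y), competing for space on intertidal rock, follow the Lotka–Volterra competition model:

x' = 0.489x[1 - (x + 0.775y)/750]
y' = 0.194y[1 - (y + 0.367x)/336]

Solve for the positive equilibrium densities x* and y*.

Setting both brackets to zero gives the nullclines x + 0.775y = 750 and 0.367x + y = 336.
Substituting y = 336 - 0.367x into the first: x(1 - 0.775·0.367) = 750 - 0.775·336.
So x* = 490/0.716 = 684, and then y* = 336 - 0.367·684 = 84.9.

x* ≈ 684, y* ≈ 84.9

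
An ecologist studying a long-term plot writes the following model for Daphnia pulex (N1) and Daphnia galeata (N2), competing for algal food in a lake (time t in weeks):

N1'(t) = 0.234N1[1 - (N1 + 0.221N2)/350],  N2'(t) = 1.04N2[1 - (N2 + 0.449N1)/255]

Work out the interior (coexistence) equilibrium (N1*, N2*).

N1* ≈ 326, N2* ≈ 109

Setting both brackets to zero gives the nullclines N1 + 0.221N2 = 350 and 0.449N1 + N2 = 255.
Substituting N2 = 255 - 0.449N1 into the first: N1(1 - 0.221·0.449) = 350 - 0.221·255.
So N1* = 294/0.901 = 326, and then N2* = 255 - 0.449·326 = 109.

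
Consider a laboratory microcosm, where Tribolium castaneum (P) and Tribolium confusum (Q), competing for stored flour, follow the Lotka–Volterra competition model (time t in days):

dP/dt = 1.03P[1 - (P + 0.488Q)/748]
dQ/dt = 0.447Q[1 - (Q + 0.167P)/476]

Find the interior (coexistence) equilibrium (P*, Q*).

Setting both brackets to zero gives the nullclines P + 0.488Q = 748 and 0.167P + Q = 476.
Substituting Q = 476 - 0.167P into the first: P(1 - 0.488·0.167) = 748 - 0.488·476.
So P* = 516/0.919 = 561, and then Q* = 476 - 0.167·561 = 382.

P* ≈ 561, Q* ≈ 382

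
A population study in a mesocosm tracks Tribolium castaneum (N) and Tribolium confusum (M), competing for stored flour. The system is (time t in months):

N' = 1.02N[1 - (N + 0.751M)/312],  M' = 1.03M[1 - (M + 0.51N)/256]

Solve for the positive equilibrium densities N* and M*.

Setting both brackets to zero gives the nullclines N + 0.751M = 312 and 0.51N + M = 256.
Substituting M = 256 - 0.51N into the first: N(1 - 0.751·0.51) = 312 - 0.751·256.
So N* = 120/0.617 = 194, and then M* = 256 - 0.51·194 = 157.

N* ≈ 194, M* ≈ 157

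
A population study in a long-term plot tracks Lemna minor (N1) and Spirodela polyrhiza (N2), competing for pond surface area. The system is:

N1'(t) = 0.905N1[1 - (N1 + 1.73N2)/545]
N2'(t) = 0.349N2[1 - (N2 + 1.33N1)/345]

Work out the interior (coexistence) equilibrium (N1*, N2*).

Setting both brackets to zero gives the nullclines N1 + 1.73N2 = 545 and 1.33N1 + N2 = 345.
Substituting N2 = 345 - 1.33N1 into the first: N1(1 - 1.73·1.33) = 545 - 1.73·345.
So N1* = -51.9/-1.3 = 39.9, and then N2* = 345 - 1.33·39.9 = 292.

N1* ≈ 39.9, N2* ≈ 292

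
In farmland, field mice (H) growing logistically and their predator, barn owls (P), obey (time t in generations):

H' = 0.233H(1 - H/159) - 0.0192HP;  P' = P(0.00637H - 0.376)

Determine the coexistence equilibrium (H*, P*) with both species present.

From dP/dt = 0 with P > 0: 0.00637H* = 0.376, so H* = 59.
Substitute into dH/dt = 0: 0.233(1 - 59/159) = 0.0192P*.
The bracket is 0.629, giving P* = 0.147/0.0192 = 7.63.

H* ≈ 59, P* ≈ 7.63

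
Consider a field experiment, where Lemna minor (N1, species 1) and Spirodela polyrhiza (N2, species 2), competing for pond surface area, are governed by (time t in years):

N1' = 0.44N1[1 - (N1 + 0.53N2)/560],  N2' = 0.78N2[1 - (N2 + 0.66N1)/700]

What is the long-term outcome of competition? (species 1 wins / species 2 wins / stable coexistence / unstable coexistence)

Compare the nullcline intercepts: K1/α12 = 560/0.53 = 1060 > K2 = 700; K2/α21 = 700/0.66 = 1060 > K1 = 560.
Since both inequalities hold, each species can invade when rare, so the interior equilibrium is stable.

stable coexistence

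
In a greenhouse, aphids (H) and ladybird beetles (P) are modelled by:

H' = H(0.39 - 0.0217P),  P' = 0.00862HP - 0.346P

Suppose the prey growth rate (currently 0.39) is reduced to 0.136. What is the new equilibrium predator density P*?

At the interior fixed point, setting dH/dt = 0 with H > 0 fixes P* = (prey growth rate)/(HP coefficient) — independent of the other coefficients.
With the change, P* = 0.136/0.0217 = 6.27; it falls from 18.

P* ≈ 6.27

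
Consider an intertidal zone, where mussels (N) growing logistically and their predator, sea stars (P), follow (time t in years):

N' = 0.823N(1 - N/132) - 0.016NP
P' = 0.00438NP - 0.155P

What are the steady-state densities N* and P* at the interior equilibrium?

From dP/dt = 0 with P > 0: 0.00438N* = 0.155, so N* = 35.4.
Substitute into dN/dt = 0: 0.823(1 - 35.4/132) = 0.016P*.
The bracket is 0.732, giving P* = 0.602/0.016 = 37.6.

N* ≈ 35.4, P* ≈ 37.6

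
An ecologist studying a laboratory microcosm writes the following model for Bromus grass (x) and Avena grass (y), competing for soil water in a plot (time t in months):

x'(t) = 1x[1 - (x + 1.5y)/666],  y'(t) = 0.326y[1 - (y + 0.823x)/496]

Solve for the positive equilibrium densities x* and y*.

x* ≈ 333, y* ≈ 222

Setting both brackets to zero gives the nullclines x + 1.5y = 666 and 0.823x + y = 496.
Substituting y = 496 - 0.823x into the first: x(1 - 1.5·0.823) = 666 - 1.5·496.
So x* = -78/-0.234 = 333, and then y* = 496 - 0.823·333 = 222.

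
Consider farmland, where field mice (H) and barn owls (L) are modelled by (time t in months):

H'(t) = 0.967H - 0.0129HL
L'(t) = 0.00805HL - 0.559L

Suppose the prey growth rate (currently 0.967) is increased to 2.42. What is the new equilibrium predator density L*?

At the interior fixed point, setting dH/dt = 0 with H > 0 fixes L* = (prey growth rate)/(HL coefficient) — independent of the other coefficients.
With the change, L* = 2.42/0.0129 = 188; it rises from 75.

L* ≈ 188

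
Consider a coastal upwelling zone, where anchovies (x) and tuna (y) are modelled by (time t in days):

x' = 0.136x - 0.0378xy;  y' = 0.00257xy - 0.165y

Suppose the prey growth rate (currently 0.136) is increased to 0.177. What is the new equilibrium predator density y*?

At the interior fixed point, setting dx/dt = 0 with x > 0 fixes y* = (prey growth rate)/(xy coefficient) — independent of the other coefficients.
With the change, y* = 0.177/0.0378 = 4.68; it rises from 3.6.

y* ≈ 4.68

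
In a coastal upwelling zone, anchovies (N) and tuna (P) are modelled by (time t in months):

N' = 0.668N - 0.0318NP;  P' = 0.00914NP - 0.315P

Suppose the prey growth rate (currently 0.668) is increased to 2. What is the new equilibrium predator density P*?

At the interior fixed point, setting dN/dt = 0 with N > 0 fixes P* = (prey growth rate)/(NP coefficient) — independent of the other coefficients.
With the change, P* = 2/0.0318 = 62.9; it rises from 21.

P* ≈ 62.9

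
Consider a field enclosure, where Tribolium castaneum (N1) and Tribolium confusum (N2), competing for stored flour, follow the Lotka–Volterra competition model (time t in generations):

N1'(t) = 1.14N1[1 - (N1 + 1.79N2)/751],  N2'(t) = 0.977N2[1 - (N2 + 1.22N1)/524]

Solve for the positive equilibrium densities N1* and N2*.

N1* ≈ 158, N2* ≈ 331

Setting both brackets to zero gives the nullclines N1 + 1.79N2 = 751 and 1.22N1 + N2 = 524.
Substituting N2 = 524 - 1.22N1 into the first: N1(1 - 1.79·1.22) = 751 - 1.79·524.
So N1* = -187/-1.18 = 158, and then N2* = 524 - 1.22·158 = 331.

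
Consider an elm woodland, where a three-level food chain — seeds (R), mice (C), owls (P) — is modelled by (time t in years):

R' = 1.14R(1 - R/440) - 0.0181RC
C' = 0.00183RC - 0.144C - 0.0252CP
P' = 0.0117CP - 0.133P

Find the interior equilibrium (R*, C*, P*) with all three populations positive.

R* ≈ 361, C* ≈ 11.4, P* ≈ 20.5

From dP/dt = 0: 0.0117C* = 0.133, so C* = 11.4.
From dR/dt = 0: 1.14(1 - R*/440) = 0.0181·11.4, giving R* = 440·(1 - 0.18) = 361.
From dC/dt = 0: 0.00183·361 - 0.144 = 0.0252P*, so P* = 0.516/0.0252 = 20.5.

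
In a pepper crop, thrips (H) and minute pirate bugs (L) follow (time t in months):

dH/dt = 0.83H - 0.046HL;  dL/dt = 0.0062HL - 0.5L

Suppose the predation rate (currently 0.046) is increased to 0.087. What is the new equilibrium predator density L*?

At the interior fixed point, setting dH/dt = 0 with H > 0 fixes L* = (prey growth rate)/(HL coefficient) — independent of the other coefficients.
With the change, L* = 0.83/0.087 = 9.54; it falls from 18.

L* ≈ 9.54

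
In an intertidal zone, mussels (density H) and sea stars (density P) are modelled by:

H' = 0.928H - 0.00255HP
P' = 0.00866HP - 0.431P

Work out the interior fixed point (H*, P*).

H* ≈ 49.8, P* ≈ 364

Set dP/dt = 0 with P > 0: 0.00866H - 0.431 = 0, so H* = 0.431/0.00866 = 49.8.
Set dH/dt = 0 with H > 0: 0.928 - 0.00255P = 0, so P* = 0.928/0.00255 = 364.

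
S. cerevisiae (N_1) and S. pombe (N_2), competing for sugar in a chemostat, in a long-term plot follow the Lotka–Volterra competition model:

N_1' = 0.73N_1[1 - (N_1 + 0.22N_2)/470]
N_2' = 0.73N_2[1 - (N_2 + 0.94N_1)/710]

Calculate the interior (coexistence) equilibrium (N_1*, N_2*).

Setting both brackets to zero gives the nullclines N_1 + 0.22N_2 = 470 and 0.94N_1 + N_2 = 710.
Substituting N_2 = 710 - 0.94N_1 into the first: N_1(1 - 0.22·0.94) = 470 - 0.22·710.
So N_1* = 314/0.793 = 396, and then N_2* = 710 - 0.94·396 = 338.

N_1* ≈ 396, N_2* ≈ 338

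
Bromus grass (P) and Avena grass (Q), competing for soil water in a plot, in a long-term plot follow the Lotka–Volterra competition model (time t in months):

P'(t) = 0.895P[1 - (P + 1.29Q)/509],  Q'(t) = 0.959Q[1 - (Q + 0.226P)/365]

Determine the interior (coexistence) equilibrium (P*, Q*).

P* ≈ 53.8, Q* ≈ 353

Setting both brackets to zero gives the nullclines P + 1.29Q = 509 and 0.226P + Q = 365.
Substituting Q = 365 - 0.226P into the first: P(1 - 1.29·0.226) = 509 - 1.29·365.
So P* = 38.1/0.708 = 53.8, and then Q* = 365 - 0.226·53.8 = 353.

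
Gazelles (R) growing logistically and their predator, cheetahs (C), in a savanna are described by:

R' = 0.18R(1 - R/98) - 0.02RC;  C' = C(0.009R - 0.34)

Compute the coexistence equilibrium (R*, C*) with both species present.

From dC/dt = 0 with C > 0: 0.009R* = 0.34, so R* = 37.8.
Substitute into dR/dt = 0: 0.18(1 - 37.8/98) = 0.02C*.
The bracket is 0.615, giving C* = 0.111/0.02 = 5.53.

R* ≈ 37.8, C* ≈ 5.53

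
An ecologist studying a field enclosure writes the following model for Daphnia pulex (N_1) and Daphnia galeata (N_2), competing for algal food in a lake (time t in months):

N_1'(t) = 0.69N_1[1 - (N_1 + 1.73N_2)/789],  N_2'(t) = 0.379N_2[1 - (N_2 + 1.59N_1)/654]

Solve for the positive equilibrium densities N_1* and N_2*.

N_1* ≈ 196, N_2* ≈ 343

Setting both brackets to zero gives the nullclines N_1 + 1.73N_2 = 789 and 1.59N_1 + N_2 = 654.
Substituting N_2 = 654 - 1.59N_1 into the first: N_1(1 - 1.73·1.59) = 789 - 1.73·654.
So N_1* = -342/-1.75 = 196, and then N_2* = 654 - 1.59·196 = 343.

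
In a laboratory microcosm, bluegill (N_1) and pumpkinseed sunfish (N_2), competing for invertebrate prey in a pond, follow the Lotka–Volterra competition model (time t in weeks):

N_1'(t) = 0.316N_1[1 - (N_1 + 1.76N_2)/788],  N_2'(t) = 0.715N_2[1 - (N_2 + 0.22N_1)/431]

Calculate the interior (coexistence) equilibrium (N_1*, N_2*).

Setting both brackets to zero gives the nullclines N_1 + 1.76N_2 = 788 and 0.22N_1 + N_2 = 431.
Substituting N_2 = 431 - 0.22N_1 into the first: N_1(1 - 1.76·0.22) = 788 - 1.76·431.
So N_1* = 29.4/0.613 = 48, and then N_2* = 431 - 0.22·48 = 420.

N_1* ≈ 48, N_2* ≈ 420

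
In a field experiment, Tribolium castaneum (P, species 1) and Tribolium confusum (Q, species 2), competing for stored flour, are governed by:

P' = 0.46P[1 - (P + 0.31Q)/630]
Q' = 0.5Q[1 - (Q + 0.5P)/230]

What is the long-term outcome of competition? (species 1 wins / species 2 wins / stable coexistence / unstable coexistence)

Compare the nullcline intercepts: K1/α12 = 630/0.31 = 2030 > K2 = 230; K2/α21 = 230/0.5 = 460 < K1 = 630.
Since the inequalities point opposite ways, species 1 can invade but species 2 cannot.

species 1 excludes species 2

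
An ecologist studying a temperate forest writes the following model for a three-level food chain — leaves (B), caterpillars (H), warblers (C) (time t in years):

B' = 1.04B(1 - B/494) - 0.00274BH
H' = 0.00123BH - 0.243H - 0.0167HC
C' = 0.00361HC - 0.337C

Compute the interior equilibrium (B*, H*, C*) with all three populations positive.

From dC/dt = 0: 0.00361H* = 0.337, so H* = 93.4.
From dB/dt = 0: 1.04(1 - B*/494) = 0.00274·93.4, giving B* = 494·(1 - 0.246) = 373.
From dH/dt = 0: 0.00123·373 - 0.243 = 0.0167C*, so C* = 0.215/0.0167 = 12.9.

B* ≈ 373, H* ≈ 93.4, C* ≈ 12.9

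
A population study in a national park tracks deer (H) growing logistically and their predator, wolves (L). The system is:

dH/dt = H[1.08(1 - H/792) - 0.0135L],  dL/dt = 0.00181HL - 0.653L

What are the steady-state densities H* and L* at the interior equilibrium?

H* ≈ 361, L* ≈ 43.6

From dL/dt = 0 with L > 0: 0.00181H* = 0.653, so H* = 361.
Substitute into dH/dt = 0: 1.08(1 - 361/792) = 0.0135L*.
The bracket is 0.544, giving L* = 0.588/0.0135 = 43.6.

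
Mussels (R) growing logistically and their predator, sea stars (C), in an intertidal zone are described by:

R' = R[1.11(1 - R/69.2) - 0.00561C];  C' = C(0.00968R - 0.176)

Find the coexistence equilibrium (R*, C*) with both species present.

R* ≈ 18.2, C* ≈ 146

From dC/dt = 0 with C > 0: 0.00968R* = 0.176, so R* = 18.2.
Substitute into dR/dt = 0: 1.11(1 - 18.2/69.2) = 0.00561C*.
The bracket is 0.737, giving C* = 0.818/0.00561 = 146.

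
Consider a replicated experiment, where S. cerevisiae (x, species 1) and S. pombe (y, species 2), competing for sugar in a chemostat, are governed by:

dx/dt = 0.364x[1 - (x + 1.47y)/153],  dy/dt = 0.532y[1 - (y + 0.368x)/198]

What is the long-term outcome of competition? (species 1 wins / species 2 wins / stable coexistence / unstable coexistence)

Compare the nullcline intercepts: K1/α12 = 153/1.47 = 104 < K2 = 198; K2/α21 = 198/0.368 = 538 > K1 = 153.
Since the inequalities point opposite ways, species 2 can invade but species 1 cannot.

species 2 excludes species 1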